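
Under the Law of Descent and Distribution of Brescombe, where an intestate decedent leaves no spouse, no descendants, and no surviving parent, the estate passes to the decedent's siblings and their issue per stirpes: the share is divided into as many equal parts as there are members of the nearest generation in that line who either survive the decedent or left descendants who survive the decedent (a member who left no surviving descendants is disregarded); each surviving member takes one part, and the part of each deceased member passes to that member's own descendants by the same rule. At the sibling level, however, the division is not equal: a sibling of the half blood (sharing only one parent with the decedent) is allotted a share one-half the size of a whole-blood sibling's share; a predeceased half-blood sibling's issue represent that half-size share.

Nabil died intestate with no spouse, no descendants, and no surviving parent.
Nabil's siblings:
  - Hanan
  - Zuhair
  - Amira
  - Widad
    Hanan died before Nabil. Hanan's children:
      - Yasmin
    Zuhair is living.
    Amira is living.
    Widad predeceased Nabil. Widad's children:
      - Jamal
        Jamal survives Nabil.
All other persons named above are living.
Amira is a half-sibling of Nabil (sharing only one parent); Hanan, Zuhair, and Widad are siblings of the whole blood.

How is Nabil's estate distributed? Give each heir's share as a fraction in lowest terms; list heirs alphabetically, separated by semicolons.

Amira 1/7; Jamal 2/7; Yasmin 2/7; Zuhair 2/7

No spouse, descendants, or parent survives, so the estate passes to Nabil's siblings per stirpes.
Half-blood siblings count for one-half the weight of whole-blood siblings at the initial division.
Dividing 1 in proportion to weights (total weight 7/2): Hanan (weight 1) → 2/7; Zuhair (weight 1) → 2/7; Amira (weight 1/2) → 1/7; Widad (weight 1) → 2/7.
Hanan predeceased; the 2/7 allotted to Hanan's branch passes to Hanan's issue by representation.
Yasmin is the sole taker at this level and receives the full 2/7.
Zuhair is living and takes 2/7.
Amira is living and takes 1/7.
Widad predeceased; the 2/7 allotted to Widad's branch passes to Widad's issue by representation.
Jamal is the sole taker at this level and receives the full 2/7.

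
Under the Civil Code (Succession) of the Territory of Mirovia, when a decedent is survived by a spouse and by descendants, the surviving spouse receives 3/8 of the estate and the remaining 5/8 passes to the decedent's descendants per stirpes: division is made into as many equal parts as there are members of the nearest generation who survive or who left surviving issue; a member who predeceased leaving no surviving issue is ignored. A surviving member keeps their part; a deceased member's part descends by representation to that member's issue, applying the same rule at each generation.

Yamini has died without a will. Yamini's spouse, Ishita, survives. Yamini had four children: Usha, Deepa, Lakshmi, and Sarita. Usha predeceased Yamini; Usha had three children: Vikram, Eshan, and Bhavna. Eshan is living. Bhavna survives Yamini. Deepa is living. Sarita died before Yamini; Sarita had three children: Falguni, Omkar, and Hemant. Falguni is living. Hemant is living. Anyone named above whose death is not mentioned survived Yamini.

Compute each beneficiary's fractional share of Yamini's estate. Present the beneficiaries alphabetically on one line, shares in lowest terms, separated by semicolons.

Bhavna 5/96; Deepa 5/32; Eshan 5/96; Falguni 5/96; Hemant 5/96; Ishita 3/8; Lakshmi 5/32; Omkar 5/96; Vikram 5/96

Ishita, as surviving spouse, takes 3/8.
The remaining 5/8 passes to Yamini's descendants per stirpes.
The 5/8 is divided into 4 equal shares of 5/32 among Usha, Deepa, Lakshmi, Sarita.
Usha predeceased; the 5/32 allotted to Usha's branch passes to Usha's issue by representation.
The 5/32 is divided into 3 equal shares of 5/96 among Vikram, Eshan, Bhavna.
Vikram is living and takes 5/96.
Eshan is living and takes 5/96.
Bhavna is living and takes 5/96.
Deepa is living and takes 5/32.
Lakshmi is living and takes 5/32.
Sarita predeceased; the 5/32 allotted to Sarita's branch passes to Sarita's issue by representation.
The 5/32 is divided into 3 equal shares of 5/96 among Falguni, Omkar, Hemant.
Falguni is living and takes 5/96.
Omkar is living and takes 5/96.
Hemant is living and takes 5/96.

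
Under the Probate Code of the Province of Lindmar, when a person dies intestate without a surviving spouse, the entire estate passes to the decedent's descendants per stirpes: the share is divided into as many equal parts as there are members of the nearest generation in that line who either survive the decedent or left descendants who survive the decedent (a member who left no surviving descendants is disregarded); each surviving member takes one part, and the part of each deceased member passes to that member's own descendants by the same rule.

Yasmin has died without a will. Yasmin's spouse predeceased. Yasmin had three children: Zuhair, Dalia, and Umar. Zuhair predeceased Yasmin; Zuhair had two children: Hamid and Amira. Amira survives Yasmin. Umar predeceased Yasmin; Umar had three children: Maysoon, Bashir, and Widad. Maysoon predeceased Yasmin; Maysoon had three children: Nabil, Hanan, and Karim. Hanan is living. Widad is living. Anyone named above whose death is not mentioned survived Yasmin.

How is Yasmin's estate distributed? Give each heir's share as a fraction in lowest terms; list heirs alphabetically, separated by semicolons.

There is no surviving spouse, so the entire estate passes to Yasmin's descendants per stirpes.
The estate is divided into 3 equal shares of 1/3 among Zuhair, Dalia, Umar.
Zuhair predeceased; the 1/3 allotted to Zuhair's branch passes to Zuhair's issue by representation.
The 1/3 is divided into 2 equal shares of 1/6 among Hamid, Amira.
Hamid is living and takes 1/6.
Amira is living and takes 1/6.
Dalia is living and takes 1/3.
Umar predeceased; the 1/3 allotted to Umar's branch passes to Umar's issue by representation.
The 1/3 is divided into 3 equal shares of 1/9 among Maysoon, Bashir, Widad.
Maysoon predeceased; the 1/9 allotted to Maysoon's branch passes to Maysoon's issue by representation.
The 1/9 is divided into 3 equal shares of 1/27 among Nabil, Hanan, Karim.
Nabil is living and takes 1/27.
Hanan is living and takes 1/27.
Karim is living and takes 1/27.
Bashir is living and takes 1/9.
Widad is living and takes 1/9.

Amira 1/6; Bashir 1/9; Dalia 1/3; Hamid 1/6; Hanan 1/27; Karim 1/27; Nabil 1/27; Widad 1/9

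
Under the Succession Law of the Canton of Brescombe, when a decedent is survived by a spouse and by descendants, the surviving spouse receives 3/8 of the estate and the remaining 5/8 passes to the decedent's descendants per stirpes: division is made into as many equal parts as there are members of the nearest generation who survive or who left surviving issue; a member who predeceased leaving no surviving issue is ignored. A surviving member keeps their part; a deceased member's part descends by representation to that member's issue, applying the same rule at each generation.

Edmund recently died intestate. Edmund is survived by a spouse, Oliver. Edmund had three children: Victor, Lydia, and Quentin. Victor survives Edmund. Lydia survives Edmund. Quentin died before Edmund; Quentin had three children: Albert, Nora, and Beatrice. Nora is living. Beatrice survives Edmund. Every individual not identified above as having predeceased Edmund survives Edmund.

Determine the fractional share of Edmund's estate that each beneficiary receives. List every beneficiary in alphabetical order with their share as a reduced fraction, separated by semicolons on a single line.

Albert 5/72; Beatrice 5/72; Lydia 5/24; Nora 5/72; Oliver 3/8; Victor 5/24

Oliver, as surviving spouse, takes 3/8.
The remaining 5/8 passes to Edmund's descendants per stirpes.
The 5/8 is divided into 3 equal shares of 5/24 among Victor, Lydia, Quentin.
Victor is living and takes 5/24.
Lydia is living and takes 5/24.
Quentin predeceased; the 5/24 allotted to Quentin's branch passes to Quentin's issue by representation.
The 5/24 is divided into 3 equal shares of 5/72 among Albert, Nora, Beatrice.
Albert is living and takes 5/72.
Nora is living and takes 5/72.
Beatrice is living and takes 5/72.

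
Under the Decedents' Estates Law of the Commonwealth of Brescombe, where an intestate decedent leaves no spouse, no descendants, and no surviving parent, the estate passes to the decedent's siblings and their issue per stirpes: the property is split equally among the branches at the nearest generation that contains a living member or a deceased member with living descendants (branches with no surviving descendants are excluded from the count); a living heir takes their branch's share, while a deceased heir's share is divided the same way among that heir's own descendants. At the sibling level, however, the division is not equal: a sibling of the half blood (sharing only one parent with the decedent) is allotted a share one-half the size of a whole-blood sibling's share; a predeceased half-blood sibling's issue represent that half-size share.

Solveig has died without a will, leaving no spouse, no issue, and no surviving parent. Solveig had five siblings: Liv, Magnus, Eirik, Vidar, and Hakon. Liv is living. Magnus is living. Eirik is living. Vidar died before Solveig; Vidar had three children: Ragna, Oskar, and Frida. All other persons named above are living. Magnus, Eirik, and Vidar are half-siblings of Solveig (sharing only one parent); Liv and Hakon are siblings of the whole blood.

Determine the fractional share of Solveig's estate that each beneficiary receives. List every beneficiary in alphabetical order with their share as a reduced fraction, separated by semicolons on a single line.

Eirik 1/7; Frida 1/21; Hakon 2/7; Liv 2/7; Magnus 1/7; Oskar 1/21; Ragna 1/21

No spouse, descendants, or parent survives, so the estate passes to Solveig's siblings per stirpes.
Half-blood siblings count for one-half the weight of whole-blood siblings at the initial division.
Dividing 1 in proportion to weights (total weight 7/2): Liv (weight 1) → 2/7; Magnus (weight 1/2) → 1/7; Eirik (weight 1/2) → 1/7; Vidar (weight 1/2) → 1/7; Hakon (weight 1) → 2/7.
Liv is living and takes 2/7.
Magnus is living and takes 1/7.
Eirik is living and takes 1/7.
Vidar predeceased; the 1/7 allotted to Vidar's branch passes to Vidar's issue by representation.
The 1/7 is divided into 3 equal shares of 1/21 among Ragna, Oskar, Frida.
Ragna is living and takes 1/21.
Oskar is living and takes 1/21.
Frida is living and takes 1/21.
Hakon is living and takes 2/7.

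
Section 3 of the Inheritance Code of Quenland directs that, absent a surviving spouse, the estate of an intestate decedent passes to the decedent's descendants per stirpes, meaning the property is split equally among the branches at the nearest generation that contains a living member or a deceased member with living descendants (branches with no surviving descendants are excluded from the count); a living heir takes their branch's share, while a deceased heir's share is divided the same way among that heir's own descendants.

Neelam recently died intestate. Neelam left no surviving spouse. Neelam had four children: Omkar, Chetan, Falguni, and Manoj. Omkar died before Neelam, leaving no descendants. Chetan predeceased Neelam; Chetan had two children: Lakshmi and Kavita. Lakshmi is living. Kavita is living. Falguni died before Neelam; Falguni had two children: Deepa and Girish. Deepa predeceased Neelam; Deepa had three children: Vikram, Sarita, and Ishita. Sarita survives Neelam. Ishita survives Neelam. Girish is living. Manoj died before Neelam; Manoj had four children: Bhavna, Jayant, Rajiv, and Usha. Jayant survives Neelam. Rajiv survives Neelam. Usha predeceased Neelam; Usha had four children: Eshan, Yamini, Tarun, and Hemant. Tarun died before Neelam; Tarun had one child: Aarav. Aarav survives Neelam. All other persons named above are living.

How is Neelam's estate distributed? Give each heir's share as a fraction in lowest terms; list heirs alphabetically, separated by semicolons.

Aarav 1/48; Bhavna 1/12; Eshan 1/48; Girish 1/6; Hemant 1/48; Ishita 1/18; Jayant 1/12; Kavita 1/6; Lakshmi 1/6; Rajiv 1/12; Sarita 1/18; Vikram 1/18; Yamini 1/48

There is no surviving spouse, so the entire estate passes to Neelam's descendants per stirpes.
Omkar left no surviving issue, so that branch lapses and is disregarded.
The estate is divided into 3 equal shares of 1/3 among Chetan, Falguni, Manoj.
Chetan predeceased; the 1/3 allotted to Chetan's branch passes to Chetan's issue by representation.
The 1/3 is divided into 2 equal shares of 1/6 among Lakshmi, Kavita.
Lakshmi is living and takes 1/6.
Kavita is living and takes 1/6.
Falguni predeceased; the 1/3 allotted to Falguni's branch passes to Falguni's issue by representation.
The 1/3 is divided into 2 equal shares of 1/6 among Deepa, Girish.
Deepa predeceased; the 1/6 allotted to Deepa's branch passes to Deepa's issue by representation.
The 1/6 is divided into 3 equal shares of 1/18 among Vikram, Sarita, Ishita.
Vikram is living and takes 1/18.
Sarita is living and takes 1/18.
Ishita is living and takes 1/18.
Girish is living and takes 1/6.
Manoj predeceased; the 1/3 allotted to Manoj's branch passes to Manoj's issue by representation.
The 1/3 is divided into 4 equal shares of 1/12 among Bhavna, Jayant, Rajiv, Usha.
Bhavna is living and takes 1/12.
Jayant is living and takes 1/12.
Rajiv is living and takes 1/12.
Usha predeceased; the 1/12 allotted to Usha's branch passes to Usha's issue by representation.
The 1/12 is divided into 4 equal shares of 1/48 among Eshan, Yamini, Tarun, Hemant.
Eshan is living and takes 1/48.
Yamini is living and takes 1/48.
Tarun predeceased; the 1/48 allotted to Tarun's branch passes to Tarun's issue by representation.
Aarav is the sole taker at this level and receives the full 1/48.
Hemant is living and takes 1/48.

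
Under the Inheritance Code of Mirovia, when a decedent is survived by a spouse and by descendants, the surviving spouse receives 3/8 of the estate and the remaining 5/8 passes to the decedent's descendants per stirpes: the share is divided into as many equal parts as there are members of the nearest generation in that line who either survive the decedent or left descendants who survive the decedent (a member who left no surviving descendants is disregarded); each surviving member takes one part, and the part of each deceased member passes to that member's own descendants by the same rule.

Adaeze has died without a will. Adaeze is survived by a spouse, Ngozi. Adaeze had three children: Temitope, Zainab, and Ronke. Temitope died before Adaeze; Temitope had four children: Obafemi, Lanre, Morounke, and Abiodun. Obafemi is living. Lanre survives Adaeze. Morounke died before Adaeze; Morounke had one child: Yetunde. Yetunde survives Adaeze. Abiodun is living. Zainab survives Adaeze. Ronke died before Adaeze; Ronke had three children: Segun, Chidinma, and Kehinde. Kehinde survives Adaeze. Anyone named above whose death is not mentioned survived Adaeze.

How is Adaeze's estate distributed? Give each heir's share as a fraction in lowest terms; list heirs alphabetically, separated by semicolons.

Ngozi, as surviving spouse, takes 3/8.
The remaining 5/8 passes to Adaeze's descendants per stirpes.
The 5/8 is divided into 3 equal shares of 5/24 among Temitope, Zainab, Ronke.
Temitope predeceased; the 5/24 allotted to Temitope's branch passes to Temitope's issue by representation.
The 5/24 is divided into 4 equal shares of 5/96 among Obafemi, Lanre, Morounke, Abiodun.
Obafemi is living and takes 5/96.
Lanre is living and takes 5/96.
Morounke predeceased; the 5/96 allotted to Morounke's branch passes to Morounke's issue by representation.
Yetunde is the sole taker at this level and receives the full 5/96.
Abiodun is living and takes 5/96.
Zainab is living and takes 5/24.
Ronke predeceased; the 5/24 allotted to Ronke's branch passes to Ronke's issue by representation.
The 5/24 is divided into 3 equal shares of 5/72 among Segun, Chidinma, Kehinde.
Segun is living and takes 5/72.
Chidinma is living and takes 5/72.
Kehinde is living and takes 5/72.

Abiodun 5/96; Chidinma 5/72; Kehinde 5/72; Lanre 5/96; Ngozi 3/8; Obafemi 5/96; Segun 5/72; Yetunde 5/96; Zainab 5/24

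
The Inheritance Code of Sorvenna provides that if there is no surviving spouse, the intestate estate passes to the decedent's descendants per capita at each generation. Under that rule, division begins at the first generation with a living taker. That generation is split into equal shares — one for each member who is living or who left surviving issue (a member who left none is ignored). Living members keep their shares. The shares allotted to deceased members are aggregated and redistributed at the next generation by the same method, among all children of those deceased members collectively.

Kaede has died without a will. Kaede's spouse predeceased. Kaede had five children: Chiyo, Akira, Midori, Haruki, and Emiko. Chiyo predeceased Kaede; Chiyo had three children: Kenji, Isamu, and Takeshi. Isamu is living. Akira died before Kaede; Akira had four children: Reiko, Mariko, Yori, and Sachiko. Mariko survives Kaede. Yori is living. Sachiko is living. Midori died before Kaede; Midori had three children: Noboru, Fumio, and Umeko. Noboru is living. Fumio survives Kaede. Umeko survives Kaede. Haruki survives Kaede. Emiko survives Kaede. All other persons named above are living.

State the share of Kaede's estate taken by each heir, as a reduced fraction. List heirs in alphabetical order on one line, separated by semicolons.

There is no surviving spouse, so the entire estate passes to Kaede's descendants per capita at each generation.
At generation 1 (Chiyo, Akira, Midori, Haruki, Emiko) there are 5 shares of (1)/5 = 1/5 each.
Living: Haruki and Emiko — each takes 1/5.
Deceased: Chiyo, Akira, and Midori. Their combined 3/5 is pooled and carried to generation 2.
At generation 2 (Kenji, Isamu, Takeshi, Reiko, Mariko, Yori, Sachiko, Noboru, Fumio, Umeko) there are 10 shares of (3/5)/10 = 3/50 each.
Living: Kenji, Isamu, Takeshi, Reiko, Mariko, Yori, Sachiko, Noboru, Fumio, and Umeko — each takes 3/50.

Emiko 1/5; Fumio 3/50; Haruki 1/5; Isamu 3/50; Kenji 3/50; Mariko 3/50; Noboru 3/50; Reiko 3/50; Sachiko 3/50; Takeshi 3/50; Umeko 3/50; Yori 3/50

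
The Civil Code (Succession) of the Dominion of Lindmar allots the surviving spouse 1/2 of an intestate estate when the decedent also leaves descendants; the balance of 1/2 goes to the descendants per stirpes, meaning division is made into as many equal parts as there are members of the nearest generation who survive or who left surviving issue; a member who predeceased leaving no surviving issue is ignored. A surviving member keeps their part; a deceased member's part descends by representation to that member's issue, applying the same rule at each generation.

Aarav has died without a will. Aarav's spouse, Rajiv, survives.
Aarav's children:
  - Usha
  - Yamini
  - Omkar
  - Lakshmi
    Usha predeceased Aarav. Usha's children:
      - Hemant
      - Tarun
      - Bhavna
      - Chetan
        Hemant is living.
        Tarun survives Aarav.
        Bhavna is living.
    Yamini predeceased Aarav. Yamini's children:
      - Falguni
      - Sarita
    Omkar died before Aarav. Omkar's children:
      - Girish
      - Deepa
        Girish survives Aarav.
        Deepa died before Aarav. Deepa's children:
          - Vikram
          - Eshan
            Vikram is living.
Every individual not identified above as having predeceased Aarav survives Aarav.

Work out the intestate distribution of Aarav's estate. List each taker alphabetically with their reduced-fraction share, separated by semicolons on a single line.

Bhavna 1/32; Chetan 1/32; Eshan 1/32; Falguni 1/16; Girish 1/16; Hemant 1/32; Lakshmi 1/8; Rajiv 1/2; Sarita 1/16; Tarun 1/32; Vikram 1/32

Rajiv, as surviving spouse, takes 1/2.
The remaining 1/2 passes to Aarav's descendants per stirpes.
The 1/2 is divided into 4 equal shares of 1/8 among Usha, Yamini, Omkar, Lakshmi.
Usha predeceased; the 1/8 allotted to Usha's branch passes to Usha's issue by representation.
The 1/8 is divided into 4 equal shares of 1/32 among Hemant, Tarun, Bhavna, Chetan.
Hemant is living and takes 1/32.
Tarun is living and takes 1/32.
Bhavna is living and takes 1/32.
Chetan is living and takes 1/32.
Yamini predeceased; the 1/8 allotted to Yamini's branch passes to Yamini's issue by representation.
The 1/8 is divided into 2 equal shares of 1/16 among Falguni, Sarita.
Falguni is living and takes 1/16.
Sarita is living and takes 1/16.
Omkar predeceased; the 1/8 allotted to Omkar's branch passes to Omkar's issue by representation.
The 1/8 is divided into 2 equal shares of 1/16 among Girish, Deepa.
Girish is living and takes 1/16.
Deepa predeceased; the 1/16 allotted to Deepa's branch passes to Deepa's issue by representation.
The 1/16 is divided into 2 equal shares of 1/32 among Vikram, Eshan.
Vikram is living and takes 1/32.
Eshan is living and takes 1/32.
Lakshmi is living and takes 1/8.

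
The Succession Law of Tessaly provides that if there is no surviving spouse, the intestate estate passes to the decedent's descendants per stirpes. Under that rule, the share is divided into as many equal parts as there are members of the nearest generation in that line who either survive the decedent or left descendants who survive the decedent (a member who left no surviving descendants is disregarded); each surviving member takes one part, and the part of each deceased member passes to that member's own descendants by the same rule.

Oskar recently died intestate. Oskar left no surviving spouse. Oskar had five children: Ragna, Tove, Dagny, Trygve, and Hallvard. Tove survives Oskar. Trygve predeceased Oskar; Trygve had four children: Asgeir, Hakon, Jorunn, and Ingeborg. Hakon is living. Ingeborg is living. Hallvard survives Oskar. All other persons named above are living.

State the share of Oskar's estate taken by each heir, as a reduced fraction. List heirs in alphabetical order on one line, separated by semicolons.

Asgeir 1/20; Dagny 1/5; Hakon 1/20; Hallvard 1/5; Ingeborg 1/20; Jorunn 1/20; Ragna 1/5; Tove 1/5

There is no surviving spouse, so the entire estate passes to Oskar's descendants per stirpes.
The estate is divided into 5 equal shares of 1/5 among Ragna, Tove, Dagny, Trygve, Hallvard.
Ragna is living and takes 1/5.
Tove is living and takes 1/5.
Dagny is living and takes 1/5.
Trygve predeceased; the 1/5 allotted to Trygve's branch passes to Trygve's issue by representation.
The 1/5 is divided into 4 equal shares of 1/20 among Asgeir, Hakon, Jorunn, Ingeborg.
Asgeir is living and takes 1/20.
Hakon is living and takes 1/20.
Jorunn is living and takes 1/20.
Ingeborg is living and takes 1/20.
Hallvard is living and takes 1/5.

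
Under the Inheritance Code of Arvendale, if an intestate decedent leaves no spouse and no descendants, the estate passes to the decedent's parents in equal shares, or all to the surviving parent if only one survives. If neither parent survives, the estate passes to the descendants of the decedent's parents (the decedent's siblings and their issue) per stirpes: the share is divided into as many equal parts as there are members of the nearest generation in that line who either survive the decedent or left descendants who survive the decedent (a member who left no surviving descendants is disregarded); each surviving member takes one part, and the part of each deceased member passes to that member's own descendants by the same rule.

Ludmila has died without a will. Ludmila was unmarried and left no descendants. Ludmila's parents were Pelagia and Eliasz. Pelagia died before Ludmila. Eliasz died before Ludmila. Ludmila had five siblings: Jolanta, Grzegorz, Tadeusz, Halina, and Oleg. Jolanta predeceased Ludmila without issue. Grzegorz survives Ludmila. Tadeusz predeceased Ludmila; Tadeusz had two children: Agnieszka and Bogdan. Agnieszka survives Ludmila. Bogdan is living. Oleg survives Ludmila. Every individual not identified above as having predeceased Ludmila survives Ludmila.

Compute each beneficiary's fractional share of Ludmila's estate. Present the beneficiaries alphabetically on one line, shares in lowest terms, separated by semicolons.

Neither parent survives and there are no descendants, so the estate passes to Ludmila's siblings and their issue per stirpes.
Jolanta left no surviving issue, so that branch lapses and is disregarded.
The estate is divided into 4 equal shares of 1/4 among Grzegorz, Tadeusz, Halina, Oleg.
Grzegorz is living and takes 1/4.
Tadeusz predeceased; the 1/4 allotted to Tadeusz's branch passes to Tadeusz's issue by representation.
The 1/4 is divided into 2 equal shares of 1/8 among Agnieszka, Bogdan.
Agnieszka is living and takes 1/8.
Bogdan is living and takes 1/8.
Halina is living and takes 1/4.
Oleg is living and takes 1/4.

Agnieszka 1/8; Bogdan 1/8; Grzegorz 1/4; Halina 1/4; Oleg 1/4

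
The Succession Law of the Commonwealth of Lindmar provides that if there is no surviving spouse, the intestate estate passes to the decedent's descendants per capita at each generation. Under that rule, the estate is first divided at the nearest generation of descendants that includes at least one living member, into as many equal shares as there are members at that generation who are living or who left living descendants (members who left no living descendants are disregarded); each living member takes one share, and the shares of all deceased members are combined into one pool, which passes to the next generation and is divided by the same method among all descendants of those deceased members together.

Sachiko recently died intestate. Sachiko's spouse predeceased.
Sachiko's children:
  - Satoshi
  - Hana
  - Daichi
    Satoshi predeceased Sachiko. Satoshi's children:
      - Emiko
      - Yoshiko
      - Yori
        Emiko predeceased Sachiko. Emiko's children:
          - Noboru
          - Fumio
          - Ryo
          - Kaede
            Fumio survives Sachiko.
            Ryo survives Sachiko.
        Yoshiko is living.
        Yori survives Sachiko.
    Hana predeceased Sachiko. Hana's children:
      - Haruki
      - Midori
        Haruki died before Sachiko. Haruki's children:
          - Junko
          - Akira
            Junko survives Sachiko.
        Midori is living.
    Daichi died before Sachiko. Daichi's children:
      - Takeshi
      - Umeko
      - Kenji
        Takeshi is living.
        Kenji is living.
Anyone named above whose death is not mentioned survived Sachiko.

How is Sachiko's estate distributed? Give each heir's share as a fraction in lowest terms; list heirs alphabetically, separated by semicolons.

There is no surviving spouse, so the entire estate passes to Sachiko's descendants per capita at each generation.
No one at generation 1 (Satoshi, Hana, Daichi) is living; moving to the next generation.
At generation 2 (Emiko, Yoshiko, Yori, Haruki, Midori, Takeshi, Umeko, Kenji) there are 8 shares of (1)/8 = 1/8 each.
Living: Yoshiko, Yori, Midori, Takeshi, Umeko, and Kenji — each takes 1/8.
Deceased: Emiko and Haruki. Their combined 1/4 is pooled and carried to generation 3.
At generation 3 (Noboru, Fumio, Ryo, Kaede, Junko, Akira) there are 6 shares of (1/4)/6 = 1/24 each.
Living: Noboru, Fumio, Ryo, Kaede, Junko, and Akira — each takes 1/24.

Akira 1/24; Fumio 1/24; Junko 1/24; Kaede 1/24; Kenji 1/8; Midori 1/8; Noboru 1/24; Ryo 1/24; Takeshi 1/8; Umeko 1/8; Yori 1/8; Yoshiko 1/8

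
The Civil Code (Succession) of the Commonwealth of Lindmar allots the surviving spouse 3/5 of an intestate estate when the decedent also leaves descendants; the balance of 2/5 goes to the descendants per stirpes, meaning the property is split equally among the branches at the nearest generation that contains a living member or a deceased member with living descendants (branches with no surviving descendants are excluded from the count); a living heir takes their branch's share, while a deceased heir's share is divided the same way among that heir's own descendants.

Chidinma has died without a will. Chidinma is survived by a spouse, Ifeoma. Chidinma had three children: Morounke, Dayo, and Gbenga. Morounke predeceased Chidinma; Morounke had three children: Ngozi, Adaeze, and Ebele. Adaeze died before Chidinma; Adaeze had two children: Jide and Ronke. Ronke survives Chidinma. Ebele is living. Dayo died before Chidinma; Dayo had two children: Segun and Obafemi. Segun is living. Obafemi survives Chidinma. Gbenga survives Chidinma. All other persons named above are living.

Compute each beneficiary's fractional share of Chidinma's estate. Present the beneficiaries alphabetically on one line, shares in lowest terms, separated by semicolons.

Ebele 2/45; Gbenga 2/15; Ifeoma 3/5; Jide 1/45; Ngozi 2/45; Obafemi 1/15; Ronke 1/45; Segun 1/15

Ifeoma, as surviving spouse, takes 3/5.
The remaining 2/5 passes to Chidinma's descendants per stirpes.
The 2/5 is divided into 3 equal shares of 2/15 among Morounke, Dayo, Gbenga.
Morounke predeceased; the 2/15 allotted to Morounke's branch passes to Morounke's issue by representation.
The 2/15 is divided into 3 equal shares of 2/45 among Ngozi, Adaeze, Ebele.
Ngozi is living and takes 2/45.
Adaeze predeceased; the 2/45 allotted to Adaeze's branch passes to Adaeze's issue by representation.
The 2/45 is divided into 2 equal shares of 1/45 among Jide, Ronke.
Jide is living and takes 1/45.
Ronke is living and takes 1/45.
Ebele is living and takes 2/45.
Dayo predeceased; the 2/15 allotted to Dayo's branch passes to Dayo's issue by representation.
The 2/15 is divided into 2 equal shares of 1/15 among Segun, Obafemi.
Segun is living and takes 1/15.
Obafemi is living and takes 1/15.
Gbenga is living and takes 2/15.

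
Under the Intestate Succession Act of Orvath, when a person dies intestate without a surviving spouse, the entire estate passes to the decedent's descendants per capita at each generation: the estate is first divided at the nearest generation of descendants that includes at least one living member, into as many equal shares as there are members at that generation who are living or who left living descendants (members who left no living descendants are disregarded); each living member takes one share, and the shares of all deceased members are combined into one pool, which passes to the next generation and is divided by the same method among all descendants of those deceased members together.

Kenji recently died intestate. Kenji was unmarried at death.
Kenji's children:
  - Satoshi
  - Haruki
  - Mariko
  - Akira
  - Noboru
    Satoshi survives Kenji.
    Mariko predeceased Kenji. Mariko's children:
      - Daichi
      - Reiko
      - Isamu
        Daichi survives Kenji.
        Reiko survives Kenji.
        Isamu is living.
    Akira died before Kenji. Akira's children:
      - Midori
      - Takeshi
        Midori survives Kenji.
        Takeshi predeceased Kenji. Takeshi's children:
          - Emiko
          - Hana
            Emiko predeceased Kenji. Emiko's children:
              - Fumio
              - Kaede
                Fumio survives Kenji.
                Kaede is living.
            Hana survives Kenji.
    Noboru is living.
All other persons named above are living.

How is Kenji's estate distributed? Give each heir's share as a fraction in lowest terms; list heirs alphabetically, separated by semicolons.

There is no surviving spouse, so the entire estate passes to Kenji's descendants per capita at each generation.
At generation 1 (Satoshi, Haruki, Mariko, Akira, Noboru) there are 5 shares of (1)/5 = 1/5 each.
Living: Satoshi, Haruki, and Noboru — each takes 1/5.
Deceased: Mariko and Akira. Their combined 2/5 is pooled and carried to generation 2.
At generation 2 (Daichi, Reiko, Isamu, Midori, Takeshi) there are 5 shares of (2/5)/5 = 2/25 each.
Living: Daichi, Reiko, Isamu, and Midori — each takes 2/25.
Deceased: Takeshi. That 2/25 share is carried to generation 3.
At generation 3 (Emiko, Hana) there are 2 shares of (2/25)/2 = 1/25 each.
Living: Hana — each takes 1/25.
Deceased: Emiko. That 1/25 share is carried to generation 4.
At generation 4 (Fumio, Kaede) there are 2 shares of (1/25)/2 = 1/50 each.
Living: Fumio and Kaede — each takes 1/50.

Daichi 2/25; Fumio 1/50; Hana 1/25; Haruki 1/5; Isamu 2/25; Kaede 1/50; Midori 2/25; Noboru 1/5; Reiko 2/25; Satoshi 1/5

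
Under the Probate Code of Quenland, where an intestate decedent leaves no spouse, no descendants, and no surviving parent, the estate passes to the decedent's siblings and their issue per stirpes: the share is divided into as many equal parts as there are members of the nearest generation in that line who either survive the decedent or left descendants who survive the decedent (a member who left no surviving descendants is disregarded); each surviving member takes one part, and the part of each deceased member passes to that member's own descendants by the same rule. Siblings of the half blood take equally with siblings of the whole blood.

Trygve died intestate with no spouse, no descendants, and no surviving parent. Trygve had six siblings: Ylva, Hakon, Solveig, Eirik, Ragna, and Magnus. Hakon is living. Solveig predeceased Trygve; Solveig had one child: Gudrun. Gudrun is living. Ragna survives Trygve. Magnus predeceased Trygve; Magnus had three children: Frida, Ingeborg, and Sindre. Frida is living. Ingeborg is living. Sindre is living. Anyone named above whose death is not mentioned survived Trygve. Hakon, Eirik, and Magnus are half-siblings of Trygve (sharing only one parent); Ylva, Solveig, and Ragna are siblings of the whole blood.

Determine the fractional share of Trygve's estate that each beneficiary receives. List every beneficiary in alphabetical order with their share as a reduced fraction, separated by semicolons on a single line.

Eirik 1/6; Frida 1/18; Gudrun 1/6; Hakon 1/6; Ingeborg 1/18; Ragna 1/6; Sindre 1/18; Ylva 1/6

No spouse, descendants, or parent survives, so the estate passes to Trygve's siblings per stirpes.
Half-blood and whole-blood siblings take equally under the stated rule.
The estate is divided into 6 equal shares of 1/6 among Ylva, Hakon, Solveig, Eirik, Ragna, Magnus.
Ylva is living and takes 1/6.
Hakon is living and takes 1/6.
Solveig predeceased; the 1/6 allotted to Solveig's branch passes to Solveig's issue by representation.
Gudrun is the sole taker at this level and receives the full 1/6.
Eirik is living and takes 1/6.
Ragna is living and takes 1/6.
Magnus predeceased; the 1/6 allotted to Magnus's branch passes to Magnus's issue by representation.
The 1/6 is divided into 3 equal shares of 1/18 among Frida, Ingeborg, Sindre.
Frida is living and takes 1/18.
Ingeborg is living and takes 1/18.
Sindre is living and takes 1/18.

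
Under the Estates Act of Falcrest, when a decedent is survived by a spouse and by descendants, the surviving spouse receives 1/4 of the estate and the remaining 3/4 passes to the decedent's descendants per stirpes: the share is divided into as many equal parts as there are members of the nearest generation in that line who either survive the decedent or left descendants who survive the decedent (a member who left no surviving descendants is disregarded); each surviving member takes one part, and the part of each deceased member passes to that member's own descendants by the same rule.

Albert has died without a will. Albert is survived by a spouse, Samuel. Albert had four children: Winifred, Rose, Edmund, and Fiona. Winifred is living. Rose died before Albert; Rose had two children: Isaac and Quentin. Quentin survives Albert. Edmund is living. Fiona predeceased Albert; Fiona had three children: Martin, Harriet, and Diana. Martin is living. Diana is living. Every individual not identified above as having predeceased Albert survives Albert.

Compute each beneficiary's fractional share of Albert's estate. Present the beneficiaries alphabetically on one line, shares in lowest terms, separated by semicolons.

Samuel, as surviving spouse, takes 1/4.
The remaining 3/4 passes to Albert's descendants per stirpes.
The 3/4 is divided into 4 equal shares of 3/16 among Winifred, Rose, Edmund, Fiona.
Winifred is living and takes 3/16.
Rose predeceased; the 3/16 allotted to Rose's branch passes to Rose's issue by representation.
The 3/16 is divided into 2 equal shares of 3/32 among Isaac, Quentin.
Isaac is living and takes 3/32.
Quentin is living and takes 3/32.
Edmund is living and takes 3/16.
Fiona predeceased; the 3/16 allotted to Fiona's branch passes to Fiona's issue by representation.
The 3/16 is divided into 3 equal shares of 1/16 among Martin, Harriet, Diana.
Martin is living and takes 1/16.
Harriet is living and takes 1/16.
Diana is living and takes 1/16.

Diana 1/16; Edmund 3/16; Harriet 1/16; Isaac 3/32; Martin 1/16; Quentin 3/32; Samuel 1/4; Winifred 3/16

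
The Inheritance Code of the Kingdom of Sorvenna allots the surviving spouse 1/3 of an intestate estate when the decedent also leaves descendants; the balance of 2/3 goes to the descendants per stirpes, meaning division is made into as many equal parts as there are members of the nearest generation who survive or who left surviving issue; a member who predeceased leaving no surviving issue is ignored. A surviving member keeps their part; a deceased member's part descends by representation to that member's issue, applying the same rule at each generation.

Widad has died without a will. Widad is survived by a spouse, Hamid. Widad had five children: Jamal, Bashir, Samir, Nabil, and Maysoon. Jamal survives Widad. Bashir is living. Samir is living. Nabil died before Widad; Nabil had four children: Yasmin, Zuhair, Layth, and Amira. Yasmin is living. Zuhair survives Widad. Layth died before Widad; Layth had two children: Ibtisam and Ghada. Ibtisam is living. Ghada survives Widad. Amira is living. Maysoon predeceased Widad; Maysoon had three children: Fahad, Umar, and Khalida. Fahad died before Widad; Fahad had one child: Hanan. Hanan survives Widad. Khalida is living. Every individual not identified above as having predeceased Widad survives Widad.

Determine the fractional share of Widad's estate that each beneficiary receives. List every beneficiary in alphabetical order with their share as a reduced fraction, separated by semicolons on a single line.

Hamid, as surviving spouse, takes 1/3.
The remaining 2/3 passes to Widad's descendants per stirpes.
The 2/3 is divided into 5 equal shares of 2/15 among Jamal, Bashir, Samir, Nabil, Maysoon.
Jamal is living and takes 2/15.
Bashir is living and takes 2/15.
Samir is living and takes 2/15.
Nabil predeceased; the 2/15 allotted to Nabil's branch passes to Nabil's issue by representation.
The 2/15 is divided into 4 equal shares of 1/30 among Yasmin, Zuhair, Layth, Amira.
Yasmin is living and takes 1/30.
Zuhair is living and takes 1/30.
Layth predeceased; the 1/30 allotted to Layth's branch passes to Layth's issue by representation.
The 1/30 is divided into 2 equal shares of 1/60 among Ibtisam, Ghada.
Ibtisam is living and takes 1/60.
Ghada is living and takes 1/60.
Amira is living and takes 1/30.
Maysoon predeceased; the 2/15 allotted to Maysoon's branch passes to Maysoon's issue by representation.
The 2/15 is divided into 3 equal shares of 2/45 among Fahad, Umar, Khalida.
Fahad predeceased; the 2/45 allotted to Fahad's branch passes to Fahad's issue by representation.
Hanan is the sole taker at this level and receives the full 2/45.
Umar is living and takes 2/45.
Khalida is living and takes 2/45.

Amira 1/30; Bashir 2/15; Ghada 1/60; Hamid 1/3; Hanan 2/45; Ibtisam 1/60; Jamal 2/15; Khalida 2/45; Samir 2/15; Umar 2/45; Yasmin 1/30; Zuhair 1/30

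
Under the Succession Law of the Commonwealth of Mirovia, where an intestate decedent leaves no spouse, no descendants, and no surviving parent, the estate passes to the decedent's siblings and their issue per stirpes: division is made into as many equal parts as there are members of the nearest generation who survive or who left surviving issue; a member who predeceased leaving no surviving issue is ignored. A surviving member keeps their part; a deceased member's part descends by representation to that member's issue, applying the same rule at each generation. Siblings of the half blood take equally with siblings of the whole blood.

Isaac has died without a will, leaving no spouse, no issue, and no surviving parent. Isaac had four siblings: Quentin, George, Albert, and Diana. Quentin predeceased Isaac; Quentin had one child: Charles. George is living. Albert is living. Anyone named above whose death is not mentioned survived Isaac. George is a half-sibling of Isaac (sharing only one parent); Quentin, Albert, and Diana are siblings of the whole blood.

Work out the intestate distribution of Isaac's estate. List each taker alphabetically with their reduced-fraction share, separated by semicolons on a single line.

Albert 1/4; Charles 1/4; Diana 1/4; George 1/4

No spouse, descendants, or parent survives, so the estate passes to Isaac's siblings per stirpes.
Half-blood and whole-blood siblings take equally under the stated rule.
The estate is divided into 4 equal shares of 1/4 among Quentin, George, Albert, Diana.
Quentin predeceased; the 1/4 allotted to Quentin's branch passes to Quentin's issue by representation.
Charles is the sole taker at this level and receives the full 1/4.
George is living and takes 1/4.
Albert is living and takes 1/4.
Diana is living and takes 1/4.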